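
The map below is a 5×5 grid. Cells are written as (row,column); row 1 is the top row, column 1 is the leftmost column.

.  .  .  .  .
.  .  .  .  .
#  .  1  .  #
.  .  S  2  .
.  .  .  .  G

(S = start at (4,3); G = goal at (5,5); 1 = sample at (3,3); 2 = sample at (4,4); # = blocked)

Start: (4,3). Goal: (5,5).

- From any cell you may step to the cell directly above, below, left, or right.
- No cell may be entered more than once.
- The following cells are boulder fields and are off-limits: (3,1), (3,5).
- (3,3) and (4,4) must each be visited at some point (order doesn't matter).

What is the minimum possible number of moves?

Any route passes through (3,3) and (4,4) in some order between (4,3) and (5,5). Summing Manhattan distances along each leg and taking the cheapest ordering ((4,3) → (3,3) → (4,4) → (5,5)) gives a lower bound of 1 + 2 + 2 = 5 moves.
A route of 5 moves achieves this: (4,3) → (3,3) → (3,4) → (4,4) → (5,4) → (5,5).
Since 5 matches the lower bound, it is optimal.

5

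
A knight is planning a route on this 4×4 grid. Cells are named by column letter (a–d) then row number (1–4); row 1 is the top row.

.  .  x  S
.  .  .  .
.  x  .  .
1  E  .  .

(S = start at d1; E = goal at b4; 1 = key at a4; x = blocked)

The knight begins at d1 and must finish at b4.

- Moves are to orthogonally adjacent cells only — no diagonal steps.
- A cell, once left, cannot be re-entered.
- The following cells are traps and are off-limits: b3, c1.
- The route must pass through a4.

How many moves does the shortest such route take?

Any route passes through a4 somewhere between d1 and b4. Summing Manhattan distances along the two legs (d1 → a4 → b4) gives a lower bound of 6 + 1 = 7 moves.
A route of 7 moves achieves this: d1 → d2 → c2 → b2 → a2 → a3 → a4 → b4.
Since 7 matches the lower bound, it is optimal.

7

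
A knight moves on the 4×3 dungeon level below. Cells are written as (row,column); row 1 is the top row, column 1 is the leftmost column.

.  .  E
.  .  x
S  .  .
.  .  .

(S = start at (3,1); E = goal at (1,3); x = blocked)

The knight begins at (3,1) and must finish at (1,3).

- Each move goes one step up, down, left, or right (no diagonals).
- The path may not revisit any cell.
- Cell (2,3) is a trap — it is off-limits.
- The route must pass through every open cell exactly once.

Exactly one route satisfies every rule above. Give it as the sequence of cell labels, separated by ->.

Need to visit all 11 open cells exactly once, starting at (3,1) and ending at (1,3).
Cell (4,1) has only two open neighbours ((3,1) and (4,2)), so the path must pass straight through it: one of those is the cell it's entered from and the other is where it exits.
Route from (3,1): down 1 to (4,1), right 2 to (4,3), up 1 to (3,3), left 1 to (3,2), up 1 to (2,2), left 1 to (2,1), up 1 to (1,1), right 2 to (1,3) — 10 moves in all.
Check: all 11 open cells covered.

(3,1) -> (4,1) -> (4,2) -> (4,3) -> (3,3) -> (3,2) -> (2,2) -> (2,1) -> (1,1) -> (1,2) -> (1,3)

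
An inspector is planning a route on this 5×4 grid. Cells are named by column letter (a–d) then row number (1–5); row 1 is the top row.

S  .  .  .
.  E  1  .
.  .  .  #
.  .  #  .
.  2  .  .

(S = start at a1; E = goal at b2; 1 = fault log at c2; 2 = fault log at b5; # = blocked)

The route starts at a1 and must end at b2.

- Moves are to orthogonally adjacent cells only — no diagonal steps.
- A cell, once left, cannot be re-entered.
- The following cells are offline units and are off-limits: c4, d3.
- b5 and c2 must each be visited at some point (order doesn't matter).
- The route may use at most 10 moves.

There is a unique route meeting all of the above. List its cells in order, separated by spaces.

Any route must reach b5 and c2 and still end at b2 within 10 moves, so the order of the required stops is forced.
Route from a1: down 4 to a5, right 1 to b5, up 2 to b3, right 1 to c3, up 1 to c2, left 1 to b2 — 10 moves in all.
Check: all required cells visited; 10 ≤ 10 moves.

a1 a2 a3 a4 a5 b5 b4 b3 c3 c2 b2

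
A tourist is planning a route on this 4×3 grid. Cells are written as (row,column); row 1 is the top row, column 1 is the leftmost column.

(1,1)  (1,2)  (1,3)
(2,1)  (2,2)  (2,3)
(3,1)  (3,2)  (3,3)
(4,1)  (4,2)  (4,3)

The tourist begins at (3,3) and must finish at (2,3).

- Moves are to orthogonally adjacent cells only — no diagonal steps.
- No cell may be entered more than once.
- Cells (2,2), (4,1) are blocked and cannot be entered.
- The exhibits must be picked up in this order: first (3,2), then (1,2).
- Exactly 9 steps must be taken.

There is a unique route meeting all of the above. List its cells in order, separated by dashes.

The waypoints must appear in the order (3,2), (1,2), with no cell reused.
Route from (3,3): down to (4,3), left to (4,2), up to (3,2), left to (3,1), 2× up (reaching (1,1)), 2× right (reaching (1,3)), down to (2,3) — 9 moves in all.
Check: order respected ((3,2) at step 3, (1,2) at step 7); 9 moves as required.

(3,3) - (4,3) - (4,2) - (3,2) - (3,1) - (2,1) - (1,1) - (1,2) - (1,3) - (2,3)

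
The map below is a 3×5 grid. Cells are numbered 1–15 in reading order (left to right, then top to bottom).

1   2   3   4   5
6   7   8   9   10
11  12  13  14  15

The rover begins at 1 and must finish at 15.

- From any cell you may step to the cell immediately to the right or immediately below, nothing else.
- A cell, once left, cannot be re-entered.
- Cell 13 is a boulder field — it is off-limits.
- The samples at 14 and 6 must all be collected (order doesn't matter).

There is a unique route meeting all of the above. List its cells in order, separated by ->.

Moves only go right or down, so the column and row indices never decrease.
Route from 1: down 1 to 6, right 3 to 9, down 1 to 14, right 1 to 15 — 6 moves in all.
Check: all required cells visited.

1 -> 6 -> 7 -> 8 -> 9 -> 14 -> 15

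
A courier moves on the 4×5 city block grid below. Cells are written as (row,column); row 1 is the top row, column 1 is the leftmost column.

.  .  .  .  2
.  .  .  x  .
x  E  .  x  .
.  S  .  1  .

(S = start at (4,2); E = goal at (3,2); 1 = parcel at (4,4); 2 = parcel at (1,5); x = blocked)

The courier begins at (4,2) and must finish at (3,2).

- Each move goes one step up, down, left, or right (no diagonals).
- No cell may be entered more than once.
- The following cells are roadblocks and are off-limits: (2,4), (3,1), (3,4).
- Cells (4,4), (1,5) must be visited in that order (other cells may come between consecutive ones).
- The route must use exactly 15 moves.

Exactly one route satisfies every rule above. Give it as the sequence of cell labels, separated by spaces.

(4,2) (4,3) (4,4) (4,5) (3,5) (2,5) (1,5) (1,4) (1,3) (1,2) (1,1) (2,1) (2,2) (2,3) (3,3) (3,2)

The waypoints must appear in the order (4,4), (1,5), with no cell reused.
Route from (4,2): right 3 to (4,5), up 3 to (1,5), left 4 to (1,1), down 1 to (2,1), right 2 to (2,3), down 1 to (3,3), left 1 to (3,2) — 15 moves in all.
Check: order respected (1 at step 2, 2 at step 6); 15 moves as required.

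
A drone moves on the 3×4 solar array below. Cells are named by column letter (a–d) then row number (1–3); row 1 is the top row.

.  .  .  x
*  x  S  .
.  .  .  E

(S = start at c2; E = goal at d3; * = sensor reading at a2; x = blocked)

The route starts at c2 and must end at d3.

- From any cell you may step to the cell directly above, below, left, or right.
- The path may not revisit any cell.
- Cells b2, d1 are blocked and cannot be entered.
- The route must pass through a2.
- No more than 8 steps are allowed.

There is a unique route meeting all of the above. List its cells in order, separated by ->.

The 8-move cap with required stops at a2 leaves no slack for detours.
Route from c2: up 1 to c1, left 2 to a1, down 2 to a3, right 3 to d3 — 8 moves in all.
Check: all required cells visited; 8 ≤ 8 moves.

c2 -> c1 -> b1 -> a1 -> a2 -> a3 -> b3 -> c3 -> d3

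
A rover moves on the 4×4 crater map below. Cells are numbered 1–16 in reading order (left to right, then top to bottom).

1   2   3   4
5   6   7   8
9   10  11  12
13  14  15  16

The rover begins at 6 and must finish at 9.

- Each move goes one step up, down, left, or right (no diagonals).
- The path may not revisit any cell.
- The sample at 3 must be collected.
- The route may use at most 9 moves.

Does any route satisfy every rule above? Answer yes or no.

yes

One route that works: 6 → 2 → 3 → 7 → 11 → 10 → 9.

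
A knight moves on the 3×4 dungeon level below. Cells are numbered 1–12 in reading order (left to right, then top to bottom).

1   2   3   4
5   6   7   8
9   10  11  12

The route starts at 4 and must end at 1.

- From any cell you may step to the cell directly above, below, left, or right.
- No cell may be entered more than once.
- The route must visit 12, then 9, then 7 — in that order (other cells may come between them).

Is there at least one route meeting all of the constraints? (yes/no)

yes

One route that works: 4 → 8 → 12 → 11 → 10 → 9 → 5 → 6 → 7 → 3 → 2 → 1.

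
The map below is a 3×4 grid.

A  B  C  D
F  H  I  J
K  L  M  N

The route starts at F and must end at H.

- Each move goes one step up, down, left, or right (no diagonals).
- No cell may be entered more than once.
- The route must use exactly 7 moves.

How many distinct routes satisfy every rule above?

4

Need simple routes of exactly 7 moves from F to H (Manhattan distance 1, so 3 moves are spent on a detour and 3 undoing it).
Enumerating: F A B C I M L H | F A B C D J I H | F K L M I C B H | F K L M N J I H.
That gives 4 routes.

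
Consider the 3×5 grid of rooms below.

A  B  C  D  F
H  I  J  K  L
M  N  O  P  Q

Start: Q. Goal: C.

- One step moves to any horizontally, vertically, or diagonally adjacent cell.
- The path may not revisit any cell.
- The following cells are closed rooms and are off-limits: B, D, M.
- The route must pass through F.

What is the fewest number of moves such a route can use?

4

Any route passes through F somewhere between Q and C. Summing Chebyshev distances along the two legs (Q → F → C) gives a lower bound of 2 + 2 = 4 moves.
A route of 4 moves achieves this: Q → L → F → K → C.
Since 4 matches the lower bound, it is optimal.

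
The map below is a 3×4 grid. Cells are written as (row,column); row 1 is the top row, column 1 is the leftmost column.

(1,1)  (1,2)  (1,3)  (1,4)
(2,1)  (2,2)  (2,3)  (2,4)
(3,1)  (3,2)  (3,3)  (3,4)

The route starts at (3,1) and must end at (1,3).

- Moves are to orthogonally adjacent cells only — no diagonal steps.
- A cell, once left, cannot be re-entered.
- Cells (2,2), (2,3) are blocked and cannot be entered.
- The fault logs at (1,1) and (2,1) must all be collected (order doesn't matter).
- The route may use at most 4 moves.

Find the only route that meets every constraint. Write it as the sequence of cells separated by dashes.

The budget equals the shortest possible length, so every move has to be on a shortest route through the required cells.
Route from (3,1): up 2 to (1,1), right 2 to (1,3) — 4 moves in all.
Check: all required cells visited; 4 ≤ 4 moves.

(3,1) - (2,1) - (1,1) - (1,2) - (1,3)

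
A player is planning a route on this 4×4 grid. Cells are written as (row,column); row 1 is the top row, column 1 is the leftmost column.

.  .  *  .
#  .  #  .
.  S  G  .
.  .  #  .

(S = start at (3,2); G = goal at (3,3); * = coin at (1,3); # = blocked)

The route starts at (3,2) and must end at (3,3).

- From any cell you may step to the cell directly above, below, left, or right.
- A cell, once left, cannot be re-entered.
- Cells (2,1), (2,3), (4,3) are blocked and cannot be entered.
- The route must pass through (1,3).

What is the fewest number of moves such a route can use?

7

Any route passes through (1,3) somewhere between (3,2) and (3,3). Summing Manhattan distances along the two legs ((3,2) → (1,3) → (3,3)) gives a lower bound of 3 + 2 = 5 moves.
That bound ignores the blocked cells. Measuring each leg by the fewest moves that actually steer around them ((3,2)→(1,3): 3; (1,3)→(3,3): 4) raises the lower bound to 7.
A route of 7 moves exists: (3,2) → (2,2) → (1,2) → (1,3) → (1,4) → (2,4) → (3,4) → (3,3).
Since 7 matches that lower bound, it is optimal.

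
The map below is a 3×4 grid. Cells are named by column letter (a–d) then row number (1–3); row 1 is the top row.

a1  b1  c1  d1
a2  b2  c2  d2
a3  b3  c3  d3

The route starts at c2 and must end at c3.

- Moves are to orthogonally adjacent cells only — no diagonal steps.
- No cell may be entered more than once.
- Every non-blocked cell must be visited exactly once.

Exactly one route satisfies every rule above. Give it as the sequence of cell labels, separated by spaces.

Need to visit all 12 open cells exactly once, starting at c2 and ending at c3.
Route from c2: left 1 to b2, down 1 to b3, left 1 to a3, up 2 to a1, right 3 to d1, down 2 to d3, left 1 to c3 — 11 moves in all.
Check: all 12 open cells covered.

c2 b2 b3 a3 a2 a1 b1 c1 d1 d2 d3 c3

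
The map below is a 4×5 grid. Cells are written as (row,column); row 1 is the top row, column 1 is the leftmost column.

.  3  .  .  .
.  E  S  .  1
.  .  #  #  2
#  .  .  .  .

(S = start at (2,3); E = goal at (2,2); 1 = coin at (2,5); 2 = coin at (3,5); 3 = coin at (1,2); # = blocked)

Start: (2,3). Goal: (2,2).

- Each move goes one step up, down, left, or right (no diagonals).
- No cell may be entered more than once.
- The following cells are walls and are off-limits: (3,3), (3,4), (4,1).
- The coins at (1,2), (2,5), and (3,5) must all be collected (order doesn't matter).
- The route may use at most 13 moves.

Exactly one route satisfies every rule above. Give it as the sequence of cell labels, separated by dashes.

(2,3) - (2,4) - (2,5) - (3,5) - (4,5) - (4,4) - (4,3) - (4,2) - (3,2) - (3,1) - (2,1) - (1,1) - (1,2) - (2,2)

The budget equals the shortest possible length, so every move has to be on a shortest route through the required cells.
Route from (2,3): 2× right (reaching (2,5)), 2× down (reaching (4,5)), 3× left (reaching (4,2)), up to (3,2), left to (3,1), 2× up (reaching (1,1)), right to (1,2), down to (2,2) — 13 moves in all.
Check: all required cells visited; 13 ≤ 13 moves.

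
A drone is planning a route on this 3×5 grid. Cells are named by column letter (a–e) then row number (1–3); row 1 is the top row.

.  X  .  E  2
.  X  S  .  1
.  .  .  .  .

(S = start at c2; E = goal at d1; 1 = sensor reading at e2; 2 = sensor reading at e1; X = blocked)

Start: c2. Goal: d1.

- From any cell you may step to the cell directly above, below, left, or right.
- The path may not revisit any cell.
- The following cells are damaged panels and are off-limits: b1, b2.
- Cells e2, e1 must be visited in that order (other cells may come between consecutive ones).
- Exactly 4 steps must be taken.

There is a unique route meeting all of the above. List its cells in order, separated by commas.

The waypoints must appear in the order e2, e1, with no cell reused.
Route from c2: 2× right (reaching e2), up to e1, left to d1 — 4 moves in all.
Check: order respected (1 at step 2, 2 at step 3); 4 moves as required.

c2, d2, e2, e1, d1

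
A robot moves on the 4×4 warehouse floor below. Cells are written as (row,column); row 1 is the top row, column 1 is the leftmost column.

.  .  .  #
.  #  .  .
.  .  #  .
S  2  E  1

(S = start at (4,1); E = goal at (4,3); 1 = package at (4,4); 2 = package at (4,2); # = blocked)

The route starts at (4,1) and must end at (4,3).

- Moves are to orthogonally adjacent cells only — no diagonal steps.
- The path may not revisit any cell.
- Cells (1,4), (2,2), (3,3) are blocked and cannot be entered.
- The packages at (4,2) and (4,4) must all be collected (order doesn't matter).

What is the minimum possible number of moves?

12

Any route passes through (4,2) and (4,4) in some order between (4,1) and (4,3). Summing Manhattan distances along each leg and taking the cheapest ordering ((4,1) → (4,2) → (4,4) → (4,3)) gives a lower bound of 1 + 2 + 1 = 4 moves.
The shortest route satisfying every rule uses 12 moves: (4,1) → (4,2) → (3,2) → (3,1) → (2,1) → (1,1) → (1,2) → (1,3) → (2,3) → (2,4) → (3,4) → (4,4) → (4,3).
The no-revisit rule (legs can't share cells) pushes the minimum above the 4-move bound; an exhaustive check rules out every length from 4 to 11 (on a 4-connected grid the length of any start-to-goal walk has the same parity as the Manhattan bound, so only lengths 4, 6, 8, … need checking), leaving 12 as the minimum.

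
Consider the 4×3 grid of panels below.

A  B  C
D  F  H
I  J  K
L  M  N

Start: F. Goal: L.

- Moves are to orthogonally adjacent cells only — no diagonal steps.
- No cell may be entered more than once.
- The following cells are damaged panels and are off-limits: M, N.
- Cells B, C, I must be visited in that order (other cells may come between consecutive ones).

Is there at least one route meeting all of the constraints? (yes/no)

yes

One route that works: F → B → C → H → K → J → I → L.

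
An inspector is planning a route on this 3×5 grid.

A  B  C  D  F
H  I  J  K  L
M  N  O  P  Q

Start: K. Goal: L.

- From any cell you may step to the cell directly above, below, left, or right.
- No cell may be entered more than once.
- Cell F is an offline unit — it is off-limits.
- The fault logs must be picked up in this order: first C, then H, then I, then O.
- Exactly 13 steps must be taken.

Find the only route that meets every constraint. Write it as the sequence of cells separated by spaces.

K D C B A H M N I J O P Q L

The waypoints must appear in the order C, H, I, O, with no cell reused.
Route from K: up 1 to D, left 3 to A, down 2 to M, right 1 to N, up 1 to I, right 1 to J, down 1 to O, right 2 to Q, up 1 to L — 13 moves in all.
Check: order respected (C at step 2, H at step 5, I at step 8, O at step 10); 13 moves as required.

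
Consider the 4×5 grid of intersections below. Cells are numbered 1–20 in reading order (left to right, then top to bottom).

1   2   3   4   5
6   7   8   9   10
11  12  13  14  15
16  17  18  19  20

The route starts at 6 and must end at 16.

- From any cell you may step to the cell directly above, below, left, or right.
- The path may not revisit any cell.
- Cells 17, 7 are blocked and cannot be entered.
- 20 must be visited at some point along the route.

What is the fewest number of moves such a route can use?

Any route passes through 20 somewhere between 6 and 16. Summing Manhattan distances along the two legs (6 → 20 → 16) gives a lower bound of 6 + 4 = 10 moves.
That bound ignores the blocked cells. Measuring each leg by the fewest moves that actually steer around them (6→20: 6; 20→16: 6) raises the lower bound to 12.
The shortest route satisfying every rule uses 14 moves: 6 → 1 → 2 → 3 → 8 → 9 → 14 → 15 → 20 → 19 → 18 → 13 → 12 → 11 → 16.
The no-revisit rule (legs can't share cells) pushes the minimum above the 12-move bound; an exhaustive check rules out every length from 12 to 13, leaving 14 as the minimum.

14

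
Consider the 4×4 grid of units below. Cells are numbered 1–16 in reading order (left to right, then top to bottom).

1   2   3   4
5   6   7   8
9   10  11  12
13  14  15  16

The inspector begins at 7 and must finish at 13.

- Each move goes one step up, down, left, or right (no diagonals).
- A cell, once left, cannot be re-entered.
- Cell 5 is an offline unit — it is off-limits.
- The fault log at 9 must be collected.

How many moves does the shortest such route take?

Any route passes through 9 somewhere between 7 and 13. Summing Manhattan distances along the two legs (7 → 9 → 13) gives a lower bound of 3 + 1 = 4 moves.
A route of 4 moves achieves this: 7 → 11 → 10 → 9 → 13.
Since 4 matches the lower bound, it is optimal.

4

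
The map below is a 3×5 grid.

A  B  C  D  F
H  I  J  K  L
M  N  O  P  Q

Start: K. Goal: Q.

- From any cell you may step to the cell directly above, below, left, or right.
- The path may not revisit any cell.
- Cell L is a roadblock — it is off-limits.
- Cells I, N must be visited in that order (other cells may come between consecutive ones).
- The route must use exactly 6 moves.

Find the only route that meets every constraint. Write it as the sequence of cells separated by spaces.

K J I N O P Q

The waypoints must appear in the order I, N, with no cell reused.
Route from K: 2× left (reaching I), down to N, 3× right (reaching Q) — 6 moves in all.
Check: order respected (I at step 2, N at step 3); 6 moves as required.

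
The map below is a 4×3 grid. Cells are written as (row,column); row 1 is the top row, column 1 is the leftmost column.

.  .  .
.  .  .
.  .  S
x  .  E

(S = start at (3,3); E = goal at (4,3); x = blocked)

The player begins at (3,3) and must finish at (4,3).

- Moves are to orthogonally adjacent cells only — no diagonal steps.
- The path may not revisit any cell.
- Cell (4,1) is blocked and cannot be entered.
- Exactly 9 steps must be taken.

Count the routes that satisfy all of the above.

4

Need simple routes of exactly 9 moves from (3,3) to (4,3) (Manhattan distance 1, so 4 moves are spent on a detour and 4 undoing it).
Enumerating: (3,3) (2,3) (1,3) (1,2) (2,2) (2,1) (3,1) (3,2) (4,2) (4,3) | (3,3) (2,3) (1,3) (1,2) (1,1) (2,1) (3,1) (3,2) (4,2) (4,3) | (3,3) (2,3) (1,3) (1,2) (1,1) (2,1) (2,2) (3,2) (4,2) (4,3) | (3,3) (2,3) (2,2) (1,2) (1,1) (2,1) (3,1) (3,2) (4,2) (4,3).
That gives 4 routes.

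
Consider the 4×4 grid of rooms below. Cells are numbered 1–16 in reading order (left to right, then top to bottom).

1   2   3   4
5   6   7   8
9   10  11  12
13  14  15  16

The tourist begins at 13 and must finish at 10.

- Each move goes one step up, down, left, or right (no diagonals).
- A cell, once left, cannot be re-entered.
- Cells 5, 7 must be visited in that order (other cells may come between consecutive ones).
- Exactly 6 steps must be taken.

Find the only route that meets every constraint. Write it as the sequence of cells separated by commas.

The waypoints must appear in the order 5, 7, with no cell reused.
Route from 13: 2× up (reaching 5), 2× right (reaching 7), down to 11, left to 10 — 6 moves in all.
Check: order respected (5 at step 2, 7 at step 4); 6 moves as required.

13, 9, 5, 6, 7, 11, 10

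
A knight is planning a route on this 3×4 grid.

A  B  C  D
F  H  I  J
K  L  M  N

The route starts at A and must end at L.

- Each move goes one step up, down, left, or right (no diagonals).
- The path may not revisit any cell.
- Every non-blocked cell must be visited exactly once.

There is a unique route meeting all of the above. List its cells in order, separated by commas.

A, B, C, D, J, N, M, I, H, F, K, L

Need to visit all 12 open cells exactly once, starting at A and ending at L.
Route from A: right 3 to D, down 2 to N, left 1 to M, up 1 to I, left 2 to F, down 1 to K, right 1 to L — 11 moves in all.
Check: all 12 open cells covered.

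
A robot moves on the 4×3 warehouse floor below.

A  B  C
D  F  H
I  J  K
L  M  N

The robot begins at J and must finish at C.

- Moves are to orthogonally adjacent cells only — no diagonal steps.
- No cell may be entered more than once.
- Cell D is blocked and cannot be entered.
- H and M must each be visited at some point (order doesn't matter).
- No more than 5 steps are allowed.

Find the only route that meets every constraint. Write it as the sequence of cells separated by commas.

Any route must reach H and M and still end at C within 5 moves, so the order of the required stops is forced.
Route from J: down 1 to M, right 1 to N, up 3 to C — 5 moves in all.
Check: all required cells visited; 5 ≤ 5 moves.

J, M, N, K, H, C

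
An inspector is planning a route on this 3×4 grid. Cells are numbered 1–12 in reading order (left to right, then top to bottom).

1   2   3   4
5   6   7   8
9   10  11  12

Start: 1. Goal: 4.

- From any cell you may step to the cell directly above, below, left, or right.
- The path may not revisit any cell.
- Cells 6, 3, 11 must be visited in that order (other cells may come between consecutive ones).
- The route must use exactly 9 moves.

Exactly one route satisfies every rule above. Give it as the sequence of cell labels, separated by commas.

1, 5, 6, 2, 3, 7, 11, 12, 8, 4

The waypoints must appear in the order 6, 3, 11, with no cell reused.
Route from 1: down to 5, right to 6, up to 2, right to 3, 2× down (reaching 11), right to 12, 2× up (reaching 4) — 9 moves in all.
Check: order respected (6 at step 2, 3 at step 4, 11 at step 6); 9 moves as required.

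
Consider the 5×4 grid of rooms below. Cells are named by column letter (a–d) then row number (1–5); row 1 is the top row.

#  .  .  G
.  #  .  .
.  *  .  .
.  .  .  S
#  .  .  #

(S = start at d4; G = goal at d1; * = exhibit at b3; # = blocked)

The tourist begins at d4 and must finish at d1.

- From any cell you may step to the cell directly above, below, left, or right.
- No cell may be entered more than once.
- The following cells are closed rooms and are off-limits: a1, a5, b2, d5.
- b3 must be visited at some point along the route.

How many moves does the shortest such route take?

Any route passes through b3 somewhere between d4 and d1. Summing Manhattan distances along the two legs (d4 → b3 → d1) gives a lower bound of 3 + 4 = 7 moves.
A route of 7 moves achieves this: d4 → c4 → b4 → b3 → c3 → c2 → c1 → d1.
Since 7 matches the lower bound, it is optimal.

7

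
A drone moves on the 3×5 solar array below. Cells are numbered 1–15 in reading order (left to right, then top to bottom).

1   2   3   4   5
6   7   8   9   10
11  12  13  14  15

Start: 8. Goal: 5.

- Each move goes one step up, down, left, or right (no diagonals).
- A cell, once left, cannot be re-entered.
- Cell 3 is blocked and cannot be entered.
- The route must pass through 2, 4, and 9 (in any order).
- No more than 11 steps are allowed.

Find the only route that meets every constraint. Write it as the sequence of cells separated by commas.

8, 7, 2, 1, 6, 11, 12, 13, 14, 9, 4, 5

The 11-move cap with required stops at 2, 4, 9 leaves no slack for detours.
Route from 8: left to 7, up to 2, left to 1, 2× down (reaching 11), 3× right (reaching 14), 2× up (reaching 4), right to 5 — 11 moves in all.
Check: all required cells visited; 11 ≤ 11 moves.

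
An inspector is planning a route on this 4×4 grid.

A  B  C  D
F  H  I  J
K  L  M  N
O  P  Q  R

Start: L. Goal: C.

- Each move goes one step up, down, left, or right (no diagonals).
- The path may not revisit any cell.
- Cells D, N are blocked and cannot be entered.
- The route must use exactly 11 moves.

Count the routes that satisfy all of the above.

Need simple routes of exactly 11 moves from L to C (Manhattan distance 3, so 4 moves are spent on a detour and 4 undoing it).
Enumerating: L H B A F K O P Q M I C | L H I M Q P O K F A B C | L K O P Q M I H F A B C | L M Q P O K F A B H I C.
That gives 4 routes.

4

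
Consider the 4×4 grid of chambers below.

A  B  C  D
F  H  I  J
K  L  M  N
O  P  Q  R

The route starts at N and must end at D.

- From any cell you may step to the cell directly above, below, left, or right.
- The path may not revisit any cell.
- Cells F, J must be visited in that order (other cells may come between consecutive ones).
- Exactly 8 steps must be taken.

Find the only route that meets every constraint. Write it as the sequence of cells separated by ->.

The waypoints must appear in the order F, J, with no cell reused.
Route from N: left 3 to K, up 1 to F, right 3 to J, up 1 to D — 8 moves in all.
Check: order respected (F at step 4, J at step 7); 8 moves as required.

N -> M -> L -> K -> F -> H -> I -> J -> D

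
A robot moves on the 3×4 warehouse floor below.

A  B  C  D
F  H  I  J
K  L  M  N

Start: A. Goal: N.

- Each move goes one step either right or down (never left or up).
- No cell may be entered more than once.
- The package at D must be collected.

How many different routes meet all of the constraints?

A right/down-only route from A to N makes exactly 2 down-moves and 3 right-moves in some order.
With no other constraints that would be C(5,2) = 10 routes.
Split at D and multiply the segment counts: A→D: 1; D→N: 1; product = 1.
That gives 1 route.

1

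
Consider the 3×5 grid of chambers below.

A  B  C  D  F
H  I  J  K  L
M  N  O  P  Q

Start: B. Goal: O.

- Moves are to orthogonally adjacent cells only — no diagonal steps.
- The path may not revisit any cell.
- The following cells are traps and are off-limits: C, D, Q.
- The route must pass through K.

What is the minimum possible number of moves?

Any route passes through K somewhere between B and O. Summing Manhattan distances along the two legs (B → K → O) gives a lower bound of 3 + 2 = 5 moves.
A route of 5 moves achieves this: B → I → J → K → P → O.
Since 5 matches the lower bound, it is optimal.

5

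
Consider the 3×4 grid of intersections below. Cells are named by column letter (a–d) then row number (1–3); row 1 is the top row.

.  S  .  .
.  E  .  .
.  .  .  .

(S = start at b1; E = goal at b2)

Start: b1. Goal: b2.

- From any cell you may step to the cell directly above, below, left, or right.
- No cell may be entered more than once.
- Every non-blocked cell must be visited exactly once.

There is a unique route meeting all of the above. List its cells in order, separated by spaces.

b1 a1 a2 a3 b3 c3 d3 d2 d1 c1 c2 b2

Need to visit all 12 open cells exactly once, starting at b1 and ending at b2.
Cell a1 has only two open neighbours (a2 and b1), so the path must pass straight through it: one of those is the cell it's entered from and the other is where it exits.
Route from b1: left 1 to a1, down 2 to a3, right 3 to d3, up 2 to d1, left 1 to c1, down 1 to c2, left 1 to b2 — 11 moves in all.
Check: all 12 open cells covered.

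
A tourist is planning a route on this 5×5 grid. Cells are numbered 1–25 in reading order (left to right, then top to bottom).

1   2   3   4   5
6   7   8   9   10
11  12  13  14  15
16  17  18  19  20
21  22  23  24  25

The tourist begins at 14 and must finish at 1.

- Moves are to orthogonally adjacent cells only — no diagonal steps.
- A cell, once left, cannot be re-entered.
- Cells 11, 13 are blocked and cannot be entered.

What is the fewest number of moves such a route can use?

5

The Manhattan distance from 14 to 1 is |3−1| + |4−1| = 5, so at least 5 moves are needed.
A route of 5 moves achieves this: 14 → 9 → 4 → 3 → 2 → 1.
Since 5 matches the lower bound, it is optimal.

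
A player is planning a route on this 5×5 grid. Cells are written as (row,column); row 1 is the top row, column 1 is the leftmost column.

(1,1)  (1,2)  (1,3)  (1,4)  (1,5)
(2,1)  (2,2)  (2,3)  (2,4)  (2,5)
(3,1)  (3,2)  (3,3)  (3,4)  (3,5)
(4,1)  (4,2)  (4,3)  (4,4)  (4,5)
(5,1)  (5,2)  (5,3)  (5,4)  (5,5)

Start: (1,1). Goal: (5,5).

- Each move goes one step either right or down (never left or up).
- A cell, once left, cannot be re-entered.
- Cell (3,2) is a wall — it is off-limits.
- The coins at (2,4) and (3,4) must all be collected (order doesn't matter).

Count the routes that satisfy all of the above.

12

A right/down-only route from (1,1) to (5,5) makes exactly 4 down-moves and 4 right-moves in some order.
With no other constraints that would be C(8,4) = 70 routes.
A monotone route can only reach the required cells in the order (2,4), (3,4), so split there and multiply the segment counts (each segment already excludes blocked cells): (1,1)→(2,4): 4; (2,4)→(3,4): 1; (3,4)→(5,5): 3; product = 12.
That gives 12 routes.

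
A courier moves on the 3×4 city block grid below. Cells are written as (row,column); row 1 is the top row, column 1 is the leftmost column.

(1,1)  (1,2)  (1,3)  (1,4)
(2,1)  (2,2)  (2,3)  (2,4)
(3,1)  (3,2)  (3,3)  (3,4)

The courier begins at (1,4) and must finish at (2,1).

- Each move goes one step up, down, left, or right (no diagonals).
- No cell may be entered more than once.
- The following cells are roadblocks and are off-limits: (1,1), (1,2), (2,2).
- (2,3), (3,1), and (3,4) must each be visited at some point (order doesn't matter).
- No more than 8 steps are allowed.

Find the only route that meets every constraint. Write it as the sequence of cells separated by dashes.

The 8-move cap with required stops at (2,3), (3,1), (3,4) leaves no slack for detours.
Route from (1,4): left 1 to (1,3), down 1 to (2,3), right 1 to (2,4), down 1 to (3,4), left 3 to (3,1), up 1 to (2,1) — 8 moves in all.
Check: all required cells visited; 8 ≤ 8 moves.

(1,4) - (1,3) - (2,3) - (2,4) - (3,4) - (3,3) - (3,2) - (3,1) - (2,1)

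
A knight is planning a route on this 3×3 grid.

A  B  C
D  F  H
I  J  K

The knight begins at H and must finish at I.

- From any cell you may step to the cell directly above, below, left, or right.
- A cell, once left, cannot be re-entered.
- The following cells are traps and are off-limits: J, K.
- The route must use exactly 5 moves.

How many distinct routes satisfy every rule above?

Need simple routes of exactly 5 moves from H to I (Manhattan distance 3, so 1 moves are spent on a detour and 1 undoing it).
Enumerating: H C B F D I | H C B A D I | H F B A D I.
That gives 3 routes.

3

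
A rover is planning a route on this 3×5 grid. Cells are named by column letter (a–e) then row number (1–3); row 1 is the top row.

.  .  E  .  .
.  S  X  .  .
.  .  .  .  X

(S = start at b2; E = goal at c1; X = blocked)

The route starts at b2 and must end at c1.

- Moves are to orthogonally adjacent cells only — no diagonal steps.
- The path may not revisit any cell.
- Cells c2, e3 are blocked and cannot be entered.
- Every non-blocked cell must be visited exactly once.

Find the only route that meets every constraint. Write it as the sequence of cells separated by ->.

Need to visit all 13 open cells exactly once, starting at b2 and ending at c1.
Route from b2: up to b1, left to a1, 2× down (reaching a3), 3× right (reaching d3), up to d2, right to e2, up to e1, 2× left (reaching c1) — 12 moves in all.
Check: all 13 open cells covered.

b2 -> b1 -> a1 -> a2 -> a3 -> b3 -> c3 -> d3 -> d2 -> e2 -> e1 -> d1 -> c1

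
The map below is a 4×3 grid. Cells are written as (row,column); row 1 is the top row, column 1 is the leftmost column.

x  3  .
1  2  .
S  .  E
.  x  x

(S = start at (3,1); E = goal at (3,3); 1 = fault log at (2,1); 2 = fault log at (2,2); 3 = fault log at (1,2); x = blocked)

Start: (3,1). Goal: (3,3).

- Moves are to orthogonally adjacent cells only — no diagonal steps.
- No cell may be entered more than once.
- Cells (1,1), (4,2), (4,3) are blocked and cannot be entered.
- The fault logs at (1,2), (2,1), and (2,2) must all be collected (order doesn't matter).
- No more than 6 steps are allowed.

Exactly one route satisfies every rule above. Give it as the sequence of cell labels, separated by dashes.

(3,1) - (2,1) - (2,2) - (1,2) - (1,3) - (2,3) - (3,3)

The budget equals the shortest possible length, so every move has to be on a shortest route through the required cells.
Route from (3,1): up 1 to (2,1), right 1 to (2,2), up 1 to (1,2), right 1 to (1,3), down 2 to (3,3) — 6 moves in all.
Check: all required cells visited; 6 ≤ 6 moves.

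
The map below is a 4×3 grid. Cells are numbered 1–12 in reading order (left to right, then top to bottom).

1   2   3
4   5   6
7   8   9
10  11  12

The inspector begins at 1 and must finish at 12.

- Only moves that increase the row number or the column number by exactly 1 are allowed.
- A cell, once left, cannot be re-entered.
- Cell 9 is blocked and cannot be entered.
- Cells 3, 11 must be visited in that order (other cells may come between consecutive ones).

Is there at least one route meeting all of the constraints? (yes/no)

no

11 lies to the left of 3, so going from 3 to 11 would need a leftward move — but moves only go right/down, so 3 cannot be visited before 11.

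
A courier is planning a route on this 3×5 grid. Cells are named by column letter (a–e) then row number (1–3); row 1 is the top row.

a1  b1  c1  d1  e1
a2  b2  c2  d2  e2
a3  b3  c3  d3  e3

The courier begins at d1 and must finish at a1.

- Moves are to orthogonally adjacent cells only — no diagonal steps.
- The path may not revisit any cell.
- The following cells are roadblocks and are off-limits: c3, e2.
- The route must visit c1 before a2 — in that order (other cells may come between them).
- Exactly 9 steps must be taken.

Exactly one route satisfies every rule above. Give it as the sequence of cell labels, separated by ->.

The waypoints must appear in the order c1, a2, with no cell reused.
Route from d1: down 1 to d2, left 1 to c2, up 1 to c1, left 1 to b1, down 2 to b3, left 1 to a3, up 2 to a1 — 9 moves in all.
Check: order respected (c1 at step 3, a2 at step 8); 9 moves as required.

d1 -> d2 -> c2 -> c1 -> b1 -> b2 -> b3 -> a3 -> a2 -> a1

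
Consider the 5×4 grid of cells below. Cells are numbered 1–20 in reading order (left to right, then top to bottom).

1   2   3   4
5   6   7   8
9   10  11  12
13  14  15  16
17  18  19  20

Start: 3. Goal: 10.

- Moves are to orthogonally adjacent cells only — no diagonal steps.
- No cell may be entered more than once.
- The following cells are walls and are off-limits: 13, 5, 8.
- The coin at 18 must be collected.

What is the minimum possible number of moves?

7

Any route passes through 18 somewhere between 3 and 10. Summing Manhattan distances along the two legs (3 → 18 → 10) gives a lower bound of 5 + 2 = 7 moves.
A route of 7 moves achieves this: 3 → 7 → 11 → 15 → 19 → 18 → 14 → 10.
Since 7 matches the lower bound, it is optimal.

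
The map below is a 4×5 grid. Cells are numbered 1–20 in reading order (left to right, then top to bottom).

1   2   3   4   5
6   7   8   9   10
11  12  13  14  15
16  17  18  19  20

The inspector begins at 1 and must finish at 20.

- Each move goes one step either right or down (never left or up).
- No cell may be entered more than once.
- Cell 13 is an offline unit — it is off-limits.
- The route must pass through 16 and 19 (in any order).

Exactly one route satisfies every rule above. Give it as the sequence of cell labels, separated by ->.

1 -> 6 -> 11 -> 16 -> 17 -> 18 -> 19 -> 20

Moves only go right or down, so the column and row indices never decrease.
Route from 1: down 3 to 16, right 4 to 20 — 7 moves in all.
Check: all required cells visited.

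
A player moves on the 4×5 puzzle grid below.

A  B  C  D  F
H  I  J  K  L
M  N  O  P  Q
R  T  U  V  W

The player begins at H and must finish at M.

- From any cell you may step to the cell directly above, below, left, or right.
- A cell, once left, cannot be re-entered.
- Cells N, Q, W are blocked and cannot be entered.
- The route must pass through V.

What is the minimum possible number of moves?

Any route passes through V somewhere between H and M. Summing Manhattan distances along the two legs (H → V → M) gives a lower bound of 5 + 4 = 9 moves.
A route of 9 moves achieves this: H → I → J → O → P → V → U → T → R → M.
Since 9 matches the lower bound, it is optimal.

9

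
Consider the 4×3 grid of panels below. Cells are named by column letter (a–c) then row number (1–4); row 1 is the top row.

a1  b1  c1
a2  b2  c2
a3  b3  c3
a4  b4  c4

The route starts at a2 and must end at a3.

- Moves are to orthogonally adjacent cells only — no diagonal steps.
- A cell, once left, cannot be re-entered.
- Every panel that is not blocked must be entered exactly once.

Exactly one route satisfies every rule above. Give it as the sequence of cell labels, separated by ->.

Need to visit all 12 open cells exactly once, starting at a2 and ending at a3.
Route from a2: up to a1, 2× right (reaching c1), down to c2, left to b2, down to b3, right to c3, down to c4, 2× left (reaching a4), up to a3 — 11 moves in all.
Check: all 12 open cells covered.

a2 -> a1 -> b1 -> c1 -> c2 -> b2 -> b3 -> c3 -> c4 -> b4 -> a4 -> a3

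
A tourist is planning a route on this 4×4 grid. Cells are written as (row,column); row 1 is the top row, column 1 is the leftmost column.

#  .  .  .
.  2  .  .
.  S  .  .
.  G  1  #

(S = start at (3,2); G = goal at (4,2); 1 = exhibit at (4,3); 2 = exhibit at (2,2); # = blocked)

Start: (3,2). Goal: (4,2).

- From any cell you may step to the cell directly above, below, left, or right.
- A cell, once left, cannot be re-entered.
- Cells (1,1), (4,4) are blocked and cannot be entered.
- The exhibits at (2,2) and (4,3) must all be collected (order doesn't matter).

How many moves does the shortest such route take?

Any route passes through (2,2) and (4,3) in some order between (3,2) and (4,2). Summing Manhattan distances along each leg and taking the cheapest ordering ((3,2) → (2,2) → (4,3) → (4,2)) gives a lower bound of 1 + 3 + 1 = 5 moves.
A route of 5 moves achieves this: (3,2) → (2,2) → (2,3) → (3,3) → (4,3) → (4,2).
Since 5 matches the lower bound, it is optimal.

5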